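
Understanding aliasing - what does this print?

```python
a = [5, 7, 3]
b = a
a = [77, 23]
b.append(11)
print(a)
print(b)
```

Key concept: rebinding vs mutation: a is rebound to a new list, b still points at the original.
Step by step:
`a = [5, 7, 3]` → a = [5, 7, 3]
`b = a` → b = [5, 7, 3] (same object as a)
`a = [77, 23]` → a = [77, 23]
`b.append(11)` → b = [5, 7, 3, 11]
`print(a)` → prints [77, 23]
`print(b)` → prints [5, 7, 3, 11]

Answer:
[77, 23]
[5, 7, 3, 11]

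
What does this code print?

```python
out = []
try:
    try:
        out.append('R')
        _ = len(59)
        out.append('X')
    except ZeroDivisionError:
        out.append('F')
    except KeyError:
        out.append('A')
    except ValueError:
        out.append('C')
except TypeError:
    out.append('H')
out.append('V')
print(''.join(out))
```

Execution trace: 'R' (try body) → 'H' (outer except TypeError) → 'V' (after the try/except). Output: RHV

Answer: RHV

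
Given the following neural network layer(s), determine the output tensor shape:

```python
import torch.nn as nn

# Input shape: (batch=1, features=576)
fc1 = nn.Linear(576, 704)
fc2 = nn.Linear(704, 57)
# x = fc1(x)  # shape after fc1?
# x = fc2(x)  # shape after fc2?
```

Input: (1, 576) -> after fc1: (1, 704) -> Output: (1, 57)

Answer: (1, 57)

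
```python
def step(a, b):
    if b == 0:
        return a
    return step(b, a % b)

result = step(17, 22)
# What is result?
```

step(17, 22) -> step(22, 17) -> step(17, 5) -> step(5, 2) -> step(2, 1) -> step(1, 0) -> 1

Answer: 1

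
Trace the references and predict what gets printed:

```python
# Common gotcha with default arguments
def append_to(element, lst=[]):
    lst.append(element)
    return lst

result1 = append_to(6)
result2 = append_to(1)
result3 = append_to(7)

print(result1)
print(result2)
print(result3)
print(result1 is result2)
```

Key concept: mutable default argument gotcha.
Step by step:
`result1 = append_to(6)` → result1 = [6]
`result2 = append_to(1)` → result1 = [6, 1] (same object as result2); result2 = [6, 1] (same object as result1)
`result3 = append_to(7)` → result1 = [6, 1, 7] (same object as result2, result3); result2 = [6, 1, 7] (same object as result1, result3); result3 = [6, 1, 7] (same object as result1, result2)
`print(result1)` → prints [6, 1, 7]
`print(result2)` → prints [6, 1, 7]
`print(result3)` → prints [6, 1, 7]
`print(result1 is result2)` → prints True

Answer:
[6, 1, 7]
[6, 1, 7]
[6, 1, 7]
True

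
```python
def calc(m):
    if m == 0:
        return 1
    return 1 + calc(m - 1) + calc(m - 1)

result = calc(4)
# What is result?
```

calc(m) = 1 + 2·calc(m-1), calc(0)=1. Closed form: (1+1)·2^4 - 1 = 31.

Answer: 31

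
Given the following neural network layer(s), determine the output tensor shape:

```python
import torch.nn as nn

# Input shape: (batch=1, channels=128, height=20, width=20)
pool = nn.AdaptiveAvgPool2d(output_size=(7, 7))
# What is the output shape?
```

Input: (1, 128, 20, 20) -> Output: (1, 128, 7, 7)

Answer: (1, 128, 7, 7)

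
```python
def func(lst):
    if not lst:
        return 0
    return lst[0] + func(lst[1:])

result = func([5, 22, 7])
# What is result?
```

5 + 22 + 7 + 0 = 34

Answer: 34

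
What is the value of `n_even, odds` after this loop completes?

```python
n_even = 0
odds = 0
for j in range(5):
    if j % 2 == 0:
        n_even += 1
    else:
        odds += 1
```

Count evens and odds in range(5)
`n_even, odds` takes the values: (0, 0) → (1, 0) → (1, 1) → (2, 1) → (2, 2) → (3, 2)

Answer: 3, 2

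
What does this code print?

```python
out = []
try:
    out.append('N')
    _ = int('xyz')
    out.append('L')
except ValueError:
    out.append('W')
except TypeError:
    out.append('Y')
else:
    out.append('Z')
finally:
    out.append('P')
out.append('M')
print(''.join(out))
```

Execution trace: 'N' (try body) → 'W' (except ValueError) → 'P' (finally) → 'M' (after the try/except). Output: NWPM

Answer: NWPM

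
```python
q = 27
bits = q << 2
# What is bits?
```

Trace:
`q = 27` → q = 27
`bits = q << 2` → bits = 108
So bits = 108

Answer: 108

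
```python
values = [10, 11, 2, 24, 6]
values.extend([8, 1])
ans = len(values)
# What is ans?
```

Trace:
`values = [10, 11, 2, 24, 6]` → values = [10, 11, 2, 24, 6]
`values.extend([8, 1])` → values = [10, 11, 2, 24, 6, 8, 1]
`ans = len(values)` → ans = 7
So ans = 7

Answer: 7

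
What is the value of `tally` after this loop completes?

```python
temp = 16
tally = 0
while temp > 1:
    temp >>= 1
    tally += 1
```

Count right shifts until 1
`tally` takes the values: 0 → 1 → 2 → 3 → 4

Answer: 4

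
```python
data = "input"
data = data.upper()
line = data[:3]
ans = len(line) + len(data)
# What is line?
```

Trace:
`data = "input"` → data = 'input'
`data = data.upper()` → data = 'INPUT'
`line = data[:3]` → line = 'INP'
`ans = len(line) + len(data)` → ans = 8
So line = 'INP'

Answer: 'INP'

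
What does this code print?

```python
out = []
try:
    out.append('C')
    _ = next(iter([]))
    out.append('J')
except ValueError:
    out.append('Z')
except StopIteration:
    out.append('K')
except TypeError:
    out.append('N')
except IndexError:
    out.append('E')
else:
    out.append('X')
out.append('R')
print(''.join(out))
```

Execution trace: 'C' (try body) → 'K' (except StopIteration) → 'R' (after the try/except). Output: CKR

Answer: CKR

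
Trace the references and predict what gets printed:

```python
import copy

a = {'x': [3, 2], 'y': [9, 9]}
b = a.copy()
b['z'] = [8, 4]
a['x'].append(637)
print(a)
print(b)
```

Key concept: shallow copy of dict with mutable values.
Step by step:
`a = {'x': [3, 2], 'y': [9, 9]}` → a = {'x': [3, 2], 'y': [9, 9]}
`b = a.copy()` → b = {'x': [3, 2], 'y': [9, 9]}
`b['z'] = [8, 4]` → b = {'x': [3, 2], 'y': [9, 9], 'z': [8, 4]}
`a['x'].append(637)` → a = {'x': [3, 2, 637], 'y': [9, 9]}; b = {'x': [3, 2, 637], 'y': [9, 9], 'z': [8, 4]}
`print(a)` → prints {'x': [3, 2, 637], 'y': [9, 9]}
`print(b)` → prints {'x': [3, 2, 637], 'y': [9, 9], 'z': [8, 4]}

Answer:
{'x': [3, 2, 637], 'y': [9, 9]}
{'x': [3, 2, 637], 'y': [9, 9], 'z': [8, 4]}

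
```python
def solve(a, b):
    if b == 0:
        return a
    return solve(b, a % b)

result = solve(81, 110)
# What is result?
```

solve(81, 110) -> solve(110, 81) -> solve(81, 29) -> solve(29, 23) -> solve(23, 6) -> solve(6, 5) -> solve(5, 1) -> solve(1, 0) -> 1

Answer: 1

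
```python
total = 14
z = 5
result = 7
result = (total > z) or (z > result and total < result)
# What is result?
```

Trace:
`total = 14` → total = 14
`z = 5` → z = 5
`result = 7` → result = 7
`result = (total > z) or (z > result and total < result)` → result = True
So result = True

Answer: True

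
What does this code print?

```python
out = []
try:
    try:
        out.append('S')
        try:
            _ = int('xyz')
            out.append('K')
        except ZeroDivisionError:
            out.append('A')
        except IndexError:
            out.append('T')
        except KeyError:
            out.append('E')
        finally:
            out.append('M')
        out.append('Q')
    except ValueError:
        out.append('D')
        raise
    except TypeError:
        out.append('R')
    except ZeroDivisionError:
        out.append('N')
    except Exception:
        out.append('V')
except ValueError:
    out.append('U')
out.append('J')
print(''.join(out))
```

Execution trace: 'S' (try body) → 'M' (inner finally) → 'D' (except ValueError) → 'U' (outer except ValueError) → 'J' (after the try/except). Output: SMDUJ

Answer: SMDUJ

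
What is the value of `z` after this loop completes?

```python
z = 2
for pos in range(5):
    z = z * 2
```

Multiply by 2, 5 times: 2 * 2^5 = 64
`z` takes the values: 2 → 4 → 8 → 16 → 32 → 64

Answer: 64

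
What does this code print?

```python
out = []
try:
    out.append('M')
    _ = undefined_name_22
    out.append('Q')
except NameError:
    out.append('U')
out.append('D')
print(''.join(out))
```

Execution trace: 'M' (try body) → 'U' (except NameError) → 'D' (after the try/except). Output: MUD

Answer: MUD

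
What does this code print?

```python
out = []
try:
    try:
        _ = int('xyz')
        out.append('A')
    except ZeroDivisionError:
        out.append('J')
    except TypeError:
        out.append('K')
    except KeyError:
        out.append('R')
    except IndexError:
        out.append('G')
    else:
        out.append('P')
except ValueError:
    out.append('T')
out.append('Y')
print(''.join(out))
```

Execution trace: 'T' (outer except ValueError) → 'Y' (after the try/except). Output: TY

Answer: TY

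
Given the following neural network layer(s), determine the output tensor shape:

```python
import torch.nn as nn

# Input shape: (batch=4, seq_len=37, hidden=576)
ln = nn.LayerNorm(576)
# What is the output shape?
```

Input: (4, 37, 576) -> Output: (4, 37, 576)

Answer: (4, 37, 576)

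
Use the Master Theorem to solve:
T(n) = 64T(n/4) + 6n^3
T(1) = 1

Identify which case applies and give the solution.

a=64, b=4, f(n)=6n^3. log_4(64) = 3. Since c=3 = 3, Case 2 applies: T(n) = Θ(n^log_b(a) · log n) = O(n^3 log n).

Answer: O(n^3 log n) - Case 2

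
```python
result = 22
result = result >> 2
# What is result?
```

Trace:
`result = 22` → result = 22
`result = result >> 2` → result = 5
So result = 5

Answer: 5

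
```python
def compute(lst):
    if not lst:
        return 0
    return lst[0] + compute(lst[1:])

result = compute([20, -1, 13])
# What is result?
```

20 + (-1) + 13 + 0 = 32

Answer: 32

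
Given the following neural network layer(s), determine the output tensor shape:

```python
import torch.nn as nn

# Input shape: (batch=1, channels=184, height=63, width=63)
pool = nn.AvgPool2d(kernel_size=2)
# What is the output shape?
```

Input: (1, 184, 63, 63) -> Output: (1, 184, 31, 31)

Answer: (1, 184, 31, 31)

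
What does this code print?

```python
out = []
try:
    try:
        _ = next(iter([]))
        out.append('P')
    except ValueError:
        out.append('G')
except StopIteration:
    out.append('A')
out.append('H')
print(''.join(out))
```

Execution trace: 'A' (outer except StopIteration) → 'H' (after the try/except). Output: AH

Answer: AH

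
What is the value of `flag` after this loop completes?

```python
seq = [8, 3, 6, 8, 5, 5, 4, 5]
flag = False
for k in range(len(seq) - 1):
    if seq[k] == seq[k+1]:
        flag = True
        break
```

Check consecutive duplicates in [8, 3, 6, 8, 5, 5, 4, 5]
`flag` takes the values: False → True

Answer: True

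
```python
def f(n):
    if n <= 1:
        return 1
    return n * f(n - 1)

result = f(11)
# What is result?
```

f(11) = 11 * 10 * 9 * 8 * 7 * 6 * 5 * 4 * 3 * 2 * 1 = 39916800

Answer: 39916800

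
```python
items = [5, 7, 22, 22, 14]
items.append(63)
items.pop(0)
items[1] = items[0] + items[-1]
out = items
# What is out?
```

Trace:
`items = [5, 7, 22, 22, 14]` → items = [5, 7, 22, 22, 14]
`items.append(63)` → items = [5, 7, 22, 22, 14, 63]
`items.pop(0)` → items = [7, 22, 22, 14, 63]
`items[1] = items[0] + items[-1]` → items = [7, 70, 22, 14, 63]
`out = items` → out = [7, 70, 22, 14, 63]
So out = [7, 70, 22, 14, 63]

Answer: [7, 70, 22, 14, 63]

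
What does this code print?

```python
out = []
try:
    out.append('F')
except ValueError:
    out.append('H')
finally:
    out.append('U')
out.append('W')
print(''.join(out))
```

Execution trace: 'F' (try body, no exception) → 'U' (finally) → 'W' (after the try/except). Output: FUW

Answer: FUW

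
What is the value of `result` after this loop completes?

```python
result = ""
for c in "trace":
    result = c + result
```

Reverse 'trace'
`result` takes the values: "" → "t" → "rt" → "art" → "cart" → "ecart"

Answer: "ecart"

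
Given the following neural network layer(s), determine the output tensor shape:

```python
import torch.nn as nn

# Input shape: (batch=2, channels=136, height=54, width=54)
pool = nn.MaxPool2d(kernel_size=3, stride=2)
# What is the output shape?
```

Input: (2, 136, 54, 54) -> Output: (2, 136, 26, 26)

Answer: (2, 136, 26, 26)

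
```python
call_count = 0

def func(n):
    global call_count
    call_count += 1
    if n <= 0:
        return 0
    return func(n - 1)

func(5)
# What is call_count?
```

Linear recursion stepping by 1: 6 calls from n=5 down to ≤0.

Answer: 6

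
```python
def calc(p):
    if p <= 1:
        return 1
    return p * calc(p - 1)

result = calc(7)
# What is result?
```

calc(7) = 7 * 6 * 5 * 4 * 3 * 2 * 1 = 5040

Answer: 5040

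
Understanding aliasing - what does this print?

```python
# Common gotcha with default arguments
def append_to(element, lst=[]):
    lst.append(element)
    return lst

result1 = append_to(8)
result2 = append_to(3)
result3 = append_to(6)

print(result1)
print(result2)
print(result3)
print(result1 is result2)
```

Key concept: mutable default argument gotcha.
Step by step:
`result1 = append_to(8)` → result1 = [8]
`result2 = append_to(3)` → result1 = [8, 3] (same object as result2); result2 = [8, 3] (same object as result1)
`result3 = append_to(6)` → result1 = [8, 3, 6] (same object as result2, result3); result2 = [8, 3, 6] (same object as result1, result3); result3 = [8, 3, 6] (same object as result1, result2)
`print(result1)` → prints [8, 3, 6]
`print(result2)` → prints [8, 3, 6]
`print(result3)` → prints [8, 3, 6]
`print(result1 is result2)` → prints True

Answer:
[8, 3, 6]
[8, 3, 6]
[8, 3, 6]
True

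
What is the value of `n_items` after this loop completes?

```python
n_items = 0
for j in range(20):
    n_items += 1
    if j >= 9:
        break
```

Loop breaks when j reaches 9, n_items is 10
`n_items` takes the values: 0 → 1 → 2 → 3 → 4 → 5 → 6 → 7 → 8 → 9 → 10

Answer: 10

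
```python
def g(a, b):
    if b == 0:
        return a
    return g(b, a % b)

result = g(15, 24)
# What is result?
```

g(15, 24) -> g(24, 15) -> g(15, 9) -> g(9, 6) -> g(6, 3) -> g(3, 0) -> 3

Answer: 3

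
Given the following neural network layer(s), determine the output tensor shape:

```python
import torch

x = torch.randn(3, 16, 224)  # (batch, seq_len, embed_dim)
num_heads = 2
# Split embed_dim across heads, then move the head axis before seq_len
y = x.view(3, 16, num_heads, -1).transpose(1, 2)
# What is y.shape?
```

Input: (3, 16, 224) -> head_dim = 224 // 2 = 112; after view: (3, 16, 2, 112) -> after transpose(1, 2): (3, 2, 16, 112) -> Output: (3, 2, 16, 112)

Answer: (3, 2, 16, 112)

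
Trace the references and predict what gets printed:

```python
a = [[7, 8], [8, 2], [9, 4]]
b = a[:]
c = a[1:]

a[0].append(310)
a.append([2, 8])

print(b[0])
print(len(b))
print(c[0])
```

Key concept: slice with nested mutation.
Step by step:
`a = [[7, 8], [8, 2], [9, 4]]` → a = [[7, 8], [8, 2], [9, 4]]
`b = a[:]` → b = [[7, 8], [8, 2], [9, 4]]
`c = a[1:]` → c = [[8, 2], [9, 4]]
`a[0].append(310)` → a = [[7, 8, 310], [8, 2], [9, 4]]; b = [[7, 8, 310], [8, 2], [9, 4]]
`a.append([2, 8])` → a = [[7, 8, 310], [8, 2], [9, 4], [2, 8]]
`print(b[0])` → prints [7, 8, 310]
`print(len(b))` → prints 3
`print(c[0])` → prints [8, 2]

Answer:
[7, 8, 310]
3
[8, 2]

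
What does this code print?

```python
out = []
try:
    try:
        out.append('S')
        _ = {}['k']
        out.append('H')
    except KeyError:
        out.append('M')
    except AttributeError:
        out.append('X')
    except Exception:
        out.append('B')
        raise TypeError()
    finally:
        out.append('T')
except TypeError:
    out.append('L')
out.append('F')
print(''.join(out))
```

Execution trace: 'S' (inner try body) → 'M' (inner except KeyError) → 'T' (inner finally) → 'F' (after the try/except). Output: SMTF

Answer: SMTF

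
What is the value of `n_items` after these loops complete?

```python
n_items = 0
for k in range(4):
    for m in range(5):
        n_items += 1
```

4 * 5 = 20
`n_items` takes the values: 0 → 1 → 2 → 3 → 4 → 5 → 6 → 7 → 8 → 9 → 10 → 11 → 12 → 13 → 14 → 15 → 16 → 17 → 18 → 19 → 20

Answer: 20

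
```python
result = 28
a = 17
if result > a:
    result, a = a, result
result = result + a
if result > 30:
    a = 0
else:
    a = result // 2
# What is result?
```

Trace:
`result = 28` → result = 28
`a = 17` → a = 17
`if result > a: ...` → result > a is True → result = 17; a = 28
`result = result + a` → result = 45
`if result > 30: ...` → result > 30 is True → a = 0
So result = 45

Answer: 45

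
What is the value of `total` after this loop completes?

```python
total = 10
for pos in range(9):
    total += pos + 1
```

Start at 10, add 1 to 9 = 55
`total` takes the values: 10 → 11 → 13 → 16 → 20 → 25 → 31 → 38 → 46 → 55

Answer: 55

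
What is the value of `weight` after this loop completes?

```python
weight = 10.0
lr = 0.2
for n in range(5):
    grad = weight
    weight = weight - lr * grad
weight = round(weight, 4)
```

Gradient descent: w = 10.0 * (1 - 0.2)^5
`weight` takes the values: 10.0 → 8.0 → 6.4 → 5.12 → 4.096 → 3.2768

Answer: 3.2768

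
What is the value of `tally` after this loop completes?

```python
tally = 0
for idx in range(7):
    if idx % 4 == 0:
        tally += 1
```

Count numbers divisible by 4 in range(7)
`tally` takes the values: 0 → 1 → 2

Answer: 2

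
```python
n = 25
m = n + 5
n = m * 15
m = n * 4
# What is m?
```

Trace:
`n = 25` → n = 25
`m = n + 5` → m = 30
`n = m * 15` → n = 450
`m = n * 4` → m = 1800
So m = 1800

Answer: 1800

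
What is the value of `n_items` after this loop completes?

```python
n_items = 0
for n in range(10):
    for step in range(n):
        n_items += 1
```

Triangle number: 0+1+2+...+9
`n_items` takes the values: 0 → 1 → 2 → 3 → 4 → 5 → 6 → 7 → 8 → 9 → 10 → 11 → 12 → 13 → 14 → 15 → 16 → 17 → 18 → 19 → 20 → 21 → 22 → 23 → 24 → 25 → 26 → 27 → 28 → 29 → … → 41 → 42 → 43 → 44 → 45

Answer: 45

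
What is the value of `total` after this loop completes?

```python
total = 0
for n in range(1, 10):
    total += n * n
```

Sum of squares 1² to 9² = 285
`total` takes the values: 0 → 1 → 5 → 14 → 30 → 55 → 91 → 140 → 204 → 285

Answer: 285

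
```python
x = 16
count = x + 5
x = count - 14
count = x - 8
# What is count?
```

Trace:
`x = 16` → x = 16
`count = x + 5` → count = 21
`x = count - 14` → x = 7
`count = x - 8` → count = -1
So count = -1

Answer: -1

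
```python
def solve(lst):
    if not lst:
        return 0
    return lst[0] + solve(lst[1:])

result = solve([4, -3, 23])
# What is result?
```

4 + (-3) + 23 + 0 = 24

Answer: 24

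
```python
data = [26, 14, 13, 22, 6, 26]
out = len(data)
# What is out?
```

Trace:
`data = [26, 14, 13, 22, 6, 26]` → data = [26, 14, 13, 22, 6, 26]
`out = len(data)` → out = 6
So out = 6

Answer: 6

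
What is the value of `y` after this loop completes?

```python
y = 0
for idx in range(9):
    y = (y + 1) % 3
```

Increment mod 3, 9 times = 0
`y` takes the values: 0 → 1 → 2 → 0 → 1 → 2 → 0 → 1 → 2 → 0

Answer: 0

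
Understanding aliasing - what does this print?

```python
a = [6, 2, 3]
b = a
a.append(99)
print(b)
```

Key concept: basic list aliasing.
Step by step:
`a = [6, 2, 3]` → a = [6, 2, 3]
`b = a` → b = [6, 2, 3] (same object as a)
`a.append(99)` → a = [6, 2, 3, 99] (same object as b); b = [6, 2, 3, 99] (same object as a)
`print(b)` → prints [6, 2, 3, 99]

Answer: [6, 2, 3, 99]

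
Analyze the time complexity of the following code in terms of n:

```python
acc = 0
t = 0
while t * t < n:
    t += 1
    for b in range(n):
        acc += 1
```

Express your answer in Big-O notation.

Each loop level contributes: √n × n. Multiplying the contributions gives O(n√n).

Answer: O(n√n)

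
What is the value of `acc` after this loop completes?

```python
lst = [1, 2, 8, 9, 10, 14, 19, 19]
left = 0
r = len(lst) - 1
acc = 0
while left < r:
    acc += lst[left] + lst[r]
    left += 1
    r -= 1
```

Sum of pairs from ends
`acc` takes the values: 0 → 20 → 41 → 63 → 82

Answer: 82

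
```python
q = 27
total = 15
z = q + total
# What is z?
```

Trace:
`q = 27` → q = 27
`total = 15` → total = 15
`z = q + total` → z = 42
So z = 42

Answer: 42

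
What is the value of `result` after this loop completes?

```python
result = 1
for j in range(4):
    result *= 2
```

2^4 = 16
`result` takes the values: 1 → 2 → 4 → 8 → 16

Answer: 16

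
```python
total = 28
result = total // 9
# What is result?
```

Trace:
`total = 28` → total = 28
`result = total // 9` → result = 3
So result = 3

Answer: 3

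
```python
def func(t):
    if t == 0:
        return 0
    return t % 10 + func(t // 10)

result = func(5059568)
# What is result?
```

Sum of digits of 5059568: 8 + 6 + 5 + 9 + 5 + 0 + 5 = 38

Answer: 38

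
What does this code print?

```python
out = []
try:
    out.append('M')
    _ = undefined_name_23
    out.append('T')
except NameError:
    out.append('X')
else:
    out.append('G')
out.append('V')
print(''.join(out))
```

Execution trace: 'M' (try body) → 'X' (except NameError) → 'V' (after the try/except). Output: MXV

Answer: MXV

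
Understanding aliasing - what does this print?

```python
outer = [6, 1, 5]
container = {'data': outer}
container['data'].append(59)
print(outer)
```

Key concept: dict holds reference to list.
Step by step:
`outer = [6, 1, 5]` → outer = [6, 1, 5]
`container = {'data': outer}` → container = {'data': [6, 1, 5]}
`container['data'].append(59)` → outer = [6, 1, 5, 59]; container = {'data': [6, 1, 5, 59]}
`print(outer)` → prints [6, 1, 5, 59]

Answer: [6, 1, 5, 59]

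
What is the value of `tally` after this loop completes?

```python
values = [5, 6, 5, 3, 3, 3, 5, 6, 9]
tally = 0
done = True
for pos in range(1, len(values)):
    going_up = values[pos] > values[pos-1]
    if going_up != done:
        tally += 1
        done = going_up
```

Count direction changes in [5, 6, 5, 3, 3, 3, 5, 6, 9]
`tally` takes the values: 0 → 1 → 2

Answer: 2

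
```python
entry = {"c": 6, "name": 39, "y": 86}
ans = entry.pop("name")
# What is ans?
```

Trace:
`entry = {"c": 6, "name": 39, "y": 86}` → entry = {'c': 6, 'name': 39, 'y': 86}
`ans = entry.pop("name")` → entry = {'c': 6, 'y': 86}; ans = 39
So ans = 39

Answer: 39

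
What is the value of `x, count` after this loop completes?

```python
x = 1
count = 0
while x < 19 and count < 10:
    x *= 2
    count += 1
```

Double until >= 19 or 10 iterations
`x, count` takes the values: (1, 0) → (2, 0) → (2, 1) → (4, 1) → (4, 2) → (8, 2) → (8, 3) → (16, 3) → (16, 4) → (32, 4) → (32, 5)

Answer: 32, 5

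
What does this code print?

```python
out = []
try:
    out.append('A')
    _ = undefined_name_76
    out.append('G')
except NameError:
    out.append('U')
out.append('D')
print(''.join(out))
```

Execution trace: 'A' (try body) → 'U' (except NameError) → 'D' (after the try/except). Output: AUD

Answer: AUD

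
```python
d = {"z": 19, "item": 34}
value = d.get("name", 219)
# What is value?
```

Trace:
`d = {"z": 19, "item": 34}` → d = {'z': 19, 'item': 34}
`value = d.get("name", 219)` → value = 219
So value = 219

Answer: 219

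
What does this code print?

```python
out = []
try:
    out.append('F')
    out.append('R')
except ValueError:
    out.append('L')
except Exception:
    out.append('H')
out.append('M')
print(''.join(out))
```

Execution trace: 'F' (try body) → 'R' (try body, no exception) → 'M' (after the try/except). Output: FRM

Answer: FRM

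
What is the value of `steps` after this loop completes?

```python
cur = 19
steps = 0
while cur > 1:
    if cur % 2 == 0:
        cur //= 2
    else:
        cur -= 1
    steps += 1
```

Steps to reduce 19 to 1
`steps` takes the values: 0 → 1 → 2 → 3 → 4 → 5 → 6

Answer: 6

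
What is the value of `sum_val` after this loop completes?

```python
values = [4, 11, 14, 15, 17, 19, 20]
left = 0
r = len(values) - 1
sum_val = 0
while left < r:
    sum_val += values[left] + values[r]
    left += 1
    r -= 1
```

Sum of pairs from ends
`sum_val` takes the values: 0 → 24 → 54 → 85

Answer: 85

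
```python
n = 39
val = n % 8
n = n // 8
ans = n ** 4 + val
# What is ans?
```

Trace:
`n = 39` → n = 39
`val = n % 8` → val = 7
`n = n // 8` → n = 4
`ans = n ** 4 + val` → ans = 263
So ans = 263

Answer: 263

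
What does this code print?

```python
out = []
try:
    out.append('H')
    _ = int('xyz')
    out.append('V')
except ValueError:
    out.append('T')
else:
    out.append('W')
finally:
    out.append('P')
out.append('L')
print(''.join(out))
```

Execution trace: 'H' (try body) → 'T' (except ValueError) → 'P' (finally) → 'L' (after the try/except). Output: HTPL

Answer: HTPL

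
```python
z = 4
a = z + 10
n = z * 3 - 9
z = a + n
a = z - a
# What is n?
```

Trace:
`z = 4` → z = 4
`a = z + 10` → a = 14
`n = z * 3 - 9` → n = 3
`z = a + n` → z = 17
`a = z - a` → a = 3
So n = 3

Answer: 3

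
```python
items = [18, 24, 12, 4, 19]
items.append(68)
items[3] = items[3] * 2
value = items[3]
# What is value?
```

Trace:
`items = [18, 24, 12, 4, 19]` → items = [18, 24, 12, 4, 19]
`items.append(68)` → items = [18, 24, 12, 4, 19, 68]
`items[3] = items[3] * 2` → items = [18, 24, 12, 8, 19, 68]
`value = items[3]` → value = 8
So value = 8

Answer: 8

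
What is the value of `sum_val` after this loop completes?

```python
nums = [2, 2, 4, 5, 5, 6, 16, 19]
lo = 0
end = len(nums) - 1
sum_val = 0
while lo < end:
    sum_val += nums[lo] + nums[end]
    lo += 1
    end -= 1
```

Sum of pairs from ends
`sum_val` takes the values: 0 → 21 → 39 → 49 → 59

Answer: 59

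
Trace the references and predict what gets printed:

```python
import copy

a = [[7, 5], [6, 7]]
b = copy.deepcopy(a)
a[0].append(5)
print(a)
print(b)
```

Key concept: deep copy is fully independent.
Step by step:
`a = [[7, 5], [6, 7]]` → a = [[7, 5], [6, 7]]
`b = copy.deepcopy(a)` → b = [[7, 5], [6, 7]]
`a[0].append(5)` → a = [[7, 5, 5], [6, 7]]
`print(a)` → prints [[7, 5, 5], [6, 7]]
`print(b)` → prints [[7, 5], [6, 7]]

Answer:
[[7, 5, 5], [6, 7]]
[[7, 5], [6, 7]]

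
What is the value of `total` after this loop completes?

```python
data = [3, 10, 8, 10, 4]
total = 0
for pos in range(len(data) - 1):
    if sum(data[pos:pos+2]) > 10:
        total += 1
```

Count windows with sum > 10
`total` takes the values: 0 → 1 → 2 → 3 → 4

Answer: 4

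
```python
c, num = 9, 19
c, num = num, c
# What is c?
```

Trace:
`c, num = 9, 19` → c = 9; num = 19
`c, num = num, c` → c = 19; num = 9
So c = 19

Answer: 19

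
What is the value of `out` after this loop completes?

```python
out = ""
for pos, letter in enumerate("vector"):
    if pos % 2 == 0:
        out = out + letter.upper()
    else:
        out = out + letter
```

Uppercase even positions in 'vector'
`out` takes the values: "" → "V" → "Ve" → "VeC" → "VeCt" → "VeCtO" → "VeCtOr"

Answer: "VeCtOr"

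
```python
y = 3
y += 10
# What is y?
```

Trace:
`y = 3` → y = 3
`y += 10` → y = 13
So y = 13

Answer: 13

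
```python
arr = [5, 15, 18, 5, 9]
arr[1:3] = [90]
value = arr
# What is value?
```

Trace:
`arr = [5, 15, 18, 5, 9]` → arr = [5, 15, 18, 5, 9]
`arr[1:3] = [90]` → arr = [5, 90, 5, 9]
`value = arr` → value = [5, 90, 5, 9]
So value = [5, 90, 5, 9]

Answer: [5, 90, 5, 9]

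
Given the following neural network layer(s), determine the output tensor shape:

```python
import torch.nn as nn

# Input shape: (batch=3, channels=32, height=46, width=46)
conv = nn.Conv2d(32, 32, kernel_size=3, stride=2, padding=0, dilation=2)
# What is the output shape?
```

Input: (3, 32, 46, 46) -> Output: (3, 32, 21, 21)

Answer: (3, 32, 21, 21)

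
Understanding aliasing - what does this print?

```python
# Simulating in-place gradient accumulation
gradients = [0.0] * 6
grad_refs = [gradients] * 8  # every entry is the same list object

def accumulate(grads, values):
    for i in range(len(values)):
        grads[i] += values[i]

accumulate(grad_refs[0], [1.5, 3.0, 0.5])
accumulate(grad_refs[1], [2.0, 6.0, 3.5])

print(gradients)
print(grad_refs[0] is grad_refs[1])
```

Key concept: gradient accumulation aliasing.
Step by step:
`gradients = [0.0] * 6` → gradients = [0.0, 0.0, 0.0, 0.0, 0.0, 0.0]
`grad_refs = [gradients] * 8` → grad_refs = [[0.0, 0.0, 0.0, 0.0, 0.0, 0.0], [0.0, 0.0, 0.0, 0.0, 0.0, 0.0], [0.0, 0.0, 0.0, 0.0, 0.0, 0.0], [0.0, 0.0, 0.0, 0.0, 0.0, 0.0], [0.0, 0.0, 0.0, 0.0, 0.0, 0.0], [0.0, 0.0, 0.0, 0.0, 0.0, 0.0], [0.0, 0.0, 0.0, 0.0, 0.0, 0.0], [0.0, 0.0, 0.0, 0.0, 0.0, 0.0]]
`accumulate(grad_refs[0], [1.5, 3.0, 0.5])` → gradients = [1.5, 3.0, 0.5, 0.0, 0.0, 0.0]; grad_refs = [[1.5, 3.0, 0.5, 0.0, 0.0, 0.0], [1.5, 3.0, 0.5, 0.0, 0.0, 0.0], [1.5, 3.0, 0.5, 0.0, 0.0, 0.0], [1.5, 3.0, 0.5, 0.0, 0.0, 0.0], [1.5, 3.0, 0.5, 0.0, 0.0, 0.0], [1.5, 3.0, 0.5, 0.0, 0.0, 0.0], [1.5, 3.0, 0.5, 0.0, 0.0, 0.0], [1.5, 3.0, 0.5, 0.0, 0.0, 0.0]]
`accumulate(grad_refs[1], [2.0, 6.0, 3.5])` → gradients = [3.5, 9.0, 4.0, 0.0, 0.0, 0.0]; grad_refs = [[3.5, 9.0, 4.0, 0.0, 0.0, 0.0], [3.5, 9.0, 4.0, 0.0, 0.0, 0.0], [3.5, 9.0, 4.0, 0.0, 0.0, 0.0], [3.5, 9.0, 4.0, 0.0, 0.0, 0.0], [3.5, 9.0, 4.0, 0.0, 0.0, 0.0], [3.5, 9.0, 4.0, 0.0, 0.0, 0.0], [3.5, 9.0, 4.0, 0.0, 0.0, 0.0], [3.5, 9.0, 4.0, 0.0, 0.0, 0.0]]
`print(gradients)` → prints [3.5, 9.0, 4.0, 0.0, 0.0, 0.0]
`print(grad_refs[0] is grad_refs[1])` → prints True

Answer:
[3.5, 9.0, 4.0, 0.0, 0.0, 0.0]
True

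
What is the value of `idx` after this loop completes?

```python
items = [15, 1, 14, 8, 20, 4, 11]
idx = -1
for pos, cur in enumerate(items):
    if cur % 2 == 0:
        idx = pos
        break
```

First even number index in [15, 1, 14, 8, 20, 4, 11]
`idx` takes the values: -1 → 2

Answer: 2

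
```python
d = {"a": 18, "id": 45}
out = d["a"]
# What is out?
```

Trace:
`d = {"a": 18, "id": 45}` → d = {'a': 18, 'id': 45}
`out = d["a"]` → out = 18
So out = 18

Answer: 18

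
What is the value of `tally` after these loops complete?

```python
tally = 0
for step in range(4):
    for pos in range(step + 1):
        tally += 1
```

Triangle: 1 + 2 + ... + 4
`tally` takes the values: 0 → 1 → 2 → 3 → 4 → 5 → 6 → 7 → 8 → 9 → 10

Answer: 10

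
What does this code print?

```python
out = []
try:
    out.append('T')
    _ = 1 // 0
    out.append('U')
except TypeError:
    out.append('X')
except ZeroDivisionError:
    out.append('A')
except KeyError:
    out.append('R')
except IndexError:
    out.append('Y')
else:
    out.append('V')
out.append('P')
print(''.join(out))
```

Execution trace: 'T' (try body) → 'A' (except ZeroDivisionError) → 'P' (after the try/except). Output: TAP

Answer: TAP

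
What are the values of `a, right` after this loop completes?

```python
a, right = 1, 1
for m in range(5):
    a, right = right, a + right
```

Fibonacci: after 5 iterations
`a, right` takes the values: (1, 1) → (1, 2) → (2, 3) → (3, 5) → (5, 8) → (8, 13)

Answer: 8, 13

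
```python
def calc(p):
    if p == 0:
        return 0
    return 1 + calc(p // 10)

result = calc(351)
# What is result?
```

Count of digits of 351: 3

Answer: 3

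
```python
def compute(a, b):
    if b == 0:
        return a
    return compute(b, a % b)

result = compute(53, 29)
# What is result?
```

compute(53, 29) -> compute(29, 24) -> compute(24, 5) -> compute(5, 4) -> compute(4, 1) -> compute(1, 0) -> 1

Answer: 1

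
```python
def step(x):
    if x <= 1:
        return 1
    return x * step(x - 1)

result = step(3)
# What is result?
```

step(3) = 3 * 2 * 1 = 6

Answer: 6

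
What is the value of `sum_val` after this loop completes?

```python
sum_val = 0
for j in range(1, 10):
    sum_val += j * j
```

Sum of squares 1² to 9² = 285
`sum_val` takes the values: 0 → 1 → 5 → 14 → 30 → 55 → 91 → 140 → 204 → 285

Answer: 285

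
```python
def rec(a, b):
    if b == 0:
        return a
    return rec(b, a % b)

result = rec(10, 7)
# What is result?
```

rec(10, 7) -> rec(7, 3) -> rec(3, 1) -> rec(1, 0) -> 1

Answer: 1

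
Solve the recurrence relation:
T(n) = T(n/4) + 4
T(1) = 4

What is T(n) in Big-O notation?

Each step divides n by 4 and adds 4. After log_4(n) steps we reach T(1)=4. So T(n) = 4·log_4(n) + 4 = O(log n).

Answer: O(log n)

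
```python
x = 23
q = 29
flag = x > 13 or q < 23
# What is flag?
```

Trace:
`x = 23` → x = 23
`q = 29` → q = 29
`flag = x > 13 or q < 23` → flag = True
So flag = True

Answer: True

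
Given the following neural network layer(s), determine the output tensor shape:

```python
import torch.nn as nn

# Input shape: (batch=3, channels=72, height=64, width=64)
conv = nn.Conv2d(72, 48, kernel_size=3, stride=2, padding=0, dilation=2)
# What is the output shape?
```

Input: (3, 72, 64, 64) -> Output: (3, 48, 30, 30)

Answer: (3, 48, 30, 30)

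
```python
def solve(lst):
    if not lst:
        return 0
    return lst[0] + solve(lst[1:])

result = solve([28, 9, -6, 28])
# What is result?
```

28 + 9 + (-6) + 28 + 0 = 59

Answer: 59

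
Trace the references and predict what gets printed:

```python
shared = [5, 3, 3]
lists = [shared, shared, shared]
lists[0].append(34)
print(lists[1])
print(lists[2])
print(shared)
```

Key concept: list of same reference.
Step by step:
`shared = [5, 3, 3]` → shared = [5, 3, 3]
`lists = [shared, shared, shared]` → lists = [[5, 3, 3], [5, 3, 3], [5, 3, 3]]
`lists[0].append(34)` → shared = [5, 3, 3, 34]; lists = [[5, 3, 3, 34], [5, 3, 3, 34], [5, 3, 3, 34]]
`print(lists[1])` → prints [5, 3, 3, 34]
`print(lists[2])` → prints [5, 3, 3, 34]
`print(shared)` → prints [5, 3, 3, 34]

Answer:
[5, 3, 3, 34]
[5, 3, 3, 34]
[5, 3, 3, 34]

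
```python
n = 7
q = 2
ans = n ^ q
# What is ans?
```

Trace:
`n = 7` → n = 7
`q = 2` → q = 2
`ans = n ^ q` → ans = 5
So ans = 5

Answer: 5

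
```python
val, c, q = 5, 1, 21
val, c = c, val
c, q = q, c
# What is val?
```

Trace:
`val, c, q = 5, 1, 21` → val = 5; c = 1; q = 21
`val, c = c, val` → val = 1; c = 5
`c, q = q, c` → c = 21; q = 5
So val = 1

Answer: 1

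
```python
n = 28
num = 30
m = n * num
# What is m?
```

Trace:
`n = 28` → n = 28
`num = 30` → num = 30
`m = n * num` → m = 840
So m = 840

Answer: 840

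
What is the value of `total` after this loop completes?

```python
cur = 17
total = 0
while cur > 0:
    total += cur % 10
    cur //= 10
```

Sum digits of 17
`total` takes the values: 0 → 7 → 8

Answer: 8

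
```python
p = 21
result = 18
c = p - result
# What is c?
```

Trace:
`p = 21` → p = 21
`result = 18` → result = 18
`c = p - result` → c = 3
So c = 3

Answer: 3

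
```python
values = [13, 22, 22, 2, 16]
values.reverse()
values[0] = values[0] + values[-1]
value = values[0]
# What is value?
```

Trace:
`values = [13, 22, 22, 2, 16]` → values = [13, 22, 22, 2, 16]
`values.reverse()` → values = [16, 2, 22, 22, 13]
`values[0] = values[0] + values[-1]` → values = [29, 2, 22, 22, 13]
`value = values[0]` → value = 29
So value = 29

Answer: 29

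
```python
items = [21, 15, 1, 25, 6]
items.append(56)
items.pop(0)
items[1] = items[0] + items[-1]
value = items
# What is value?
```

Trace:
`items = [21, 15, 1, 25, 6]` → items = [21, 15, 1, 25, 6]
`items.append(56)` → items = [21, 15, 1, 25, 6, 56]
`items.pop(0)` → items = [15, 1, 25, 6, 56]
`items[1] = items[0] + items[-1]` → items = [15, 71, 25, 6, 56]
`value = items` → value = [15, 71, 25, 6, 56]
So value = [15, 71, 25, 6, 56]

Answer: [15, 71, 25, 6, 56]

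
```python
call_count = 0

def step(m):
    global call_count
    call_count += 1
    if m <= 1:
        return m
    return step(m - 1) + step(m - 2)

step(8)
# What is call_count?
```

Calls(m) = 1 + Calls(m-1) + Calls(m-2); Calls(0)=Calls(1)=1. For m=8 this gives 67.

Answer: 67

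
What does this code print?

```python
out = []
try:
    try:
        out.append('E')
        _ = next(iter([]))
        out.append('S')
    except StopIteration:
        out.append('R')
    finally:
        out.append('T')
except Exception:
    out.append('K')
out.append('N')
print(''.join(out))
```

Execution trace: 'E' (inner try body) → 'R' (inner except StopIteration) → 'T' (inner finally) → 'N' (after the try/except). Output: ERTN

Answer: ERTN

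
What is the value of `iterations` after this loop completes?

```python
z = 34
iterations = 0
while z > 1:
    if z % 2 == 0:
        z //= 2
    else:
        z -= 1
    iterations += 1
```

Steps to reduce 34 to 1
`iterations` takes the values: 0 → 1 → 2 → 3 → 4 → 5 → 6

Answer: 6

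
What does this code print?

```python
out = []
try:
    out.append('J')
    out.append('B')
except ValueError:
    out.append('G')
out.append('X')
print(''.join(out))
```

Execution trace: 'J' (try body) → 'B' (try body, no exception) → 'X' (after the try/except). Output: JBX

Answer: JBX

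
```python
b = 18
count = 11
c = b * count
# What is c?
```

Trace:
`b = 18` → b = 18
`count = 11` → count = 11
`c = b * count` → c = 198
So c = 198

Answer: 198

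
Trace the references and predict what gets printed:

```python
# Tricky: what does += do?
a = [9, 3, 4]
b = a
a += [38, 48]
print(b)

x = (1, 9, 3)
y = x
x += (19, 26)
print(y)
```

Key concept: += behavior differs for mutable vs immutable.
Step by step:
`a = [9, 3, 4]` → a = [9, 3, 4]
`b = a` → b = [9, 3, 4] (same object as a)
`a += [38, 48]` → a = [9, 3, 4, 38, 48] (same object as b); b = [9, 3, 4, 38, 48] (same object as a)
`print(b)` → prints [9, 3, 4, 38, 48]
`x = (1, 9, 3)` → x = (1, 9, 3)
`y = x` → y = (1, 9, 3)
`x += (19, 26)` → x = (1, 9, 3, 19, 26)
`print(y)` → prints (1, 9, 3)

Answer:
[9, 3, 4, 38, 48]
(1, 9, 3)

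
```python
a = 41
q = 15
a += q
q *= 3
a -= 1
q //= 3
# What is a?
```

Trace:
`a = 41` → a = 41
`q = 15` → q = 15
`a += q` → a = 56
`q *= 3` → q = 45
`a -= 1` → a = 55
`q //= 3` → q = 15
So a = 55

Answer: 55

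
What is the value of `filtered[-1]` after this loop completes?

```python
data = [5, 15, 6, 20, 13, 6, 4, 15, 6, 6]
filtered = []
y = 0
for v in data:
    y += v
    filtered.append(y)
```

Cumulative sum ends at 96
`filtered` takes the values: [] → [5] → [5, 20] → [5, 20, 26] → [5, 20, 26, 46] → [5, 20, 26, 46, 59] → [5, 20, 26, 46, 59, 65] → [5, 20, 26, 46, 59, 65, 69] → [5, 20, 26, 46, 59, 65, 69, 84] → [5, 20, 26, 46, 59, 65, 69, 84, 90] → [5, 20, 26, 46, 59, 65, 69, 84, 90, 96]
So `filtered[-1]` = 96

Answer: 96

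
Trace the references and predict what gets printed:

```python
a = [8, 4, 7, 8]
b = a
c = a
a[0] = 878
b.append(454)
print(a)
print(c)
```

Key concept: multiple aliases.
Step by step:
`a = [8, 4, 7, 8]` → a = [8, 4, 7, 8]
`b = a` → b = [8, 4, 7, 8] (same object as a)
`c = a` → c = [8, 4, 7, 8] (same object as a, b)
`a[0] = 878` → a = [878, 4, 7, 8] (same object as b, c); b = [878, 4, 7, 8] (same object as a, c); c = [878, 4, 7, 8] (same object as a, b)
`b.append(454)` → a = [878, 4, 7, 8, 454] (same object as b, c); b = [878, 4, 7, 8, 454] (same object as a, c); c = [878, 4, 7, 8, 454] (same object as a, b)
`print(a)` → prints [878, 4, 7, 8, 454]
`print(c)` → prints [878, 4, 7, 8, 454]

Answer:
[878, 4, 7, 8, 454]
[878, 4, 7, 8, 454]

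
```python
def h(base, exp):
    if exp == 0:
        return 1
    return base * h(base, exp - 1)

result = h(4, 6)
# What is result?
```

h(4, 6) = 4 * 4 * 4 * 4 * 4 * 4 = 4096

Answer: 4096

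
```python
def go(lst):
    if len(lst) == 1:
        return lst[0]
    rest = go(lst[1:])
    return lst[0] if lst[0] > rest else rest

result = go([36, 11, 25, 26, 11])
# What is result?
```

Recursive max over [36, 11, 25, 26, 11] = 36

Answer: 36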